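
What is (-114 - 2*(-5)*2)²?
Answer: 8836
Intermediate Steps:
(-114 - 2*(-5)*2)² = (-114 + 10*2)² = (-114 + 20)² = (-94)² = 8836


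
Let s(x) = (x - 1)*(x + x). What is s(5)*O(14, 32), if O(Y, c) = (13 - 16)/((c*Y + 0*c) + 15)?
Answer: -120/463 ≈ -0.25918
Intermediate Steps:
s(x) = 2*x*(-1 + x) (s(x) = (-1 + x)*(2*x) = 2*x*(-1 + x))
O(Y, c) = -3/(15 + Y*c) (O(Y, c) = -3/((Y*c + 0) + 15) = -3/(Y*c + 15) = -3/(15 + Y*c))
s(5)*O(14, 32) = (2*5*(-1 + 5))*(-3/(15 + 14*32)) = (2*5*4)*(-3/(15 + 448)) = 40*(-3/463) = -120/463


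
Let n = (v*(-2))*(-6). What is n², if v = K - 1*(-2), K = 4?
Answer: 5184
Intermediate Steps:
v = 6 (v = 4 - 1*(-2) = 4 + 2 = 6)
n = 72 (n = (6*(-2))*(-6) = -12*(-6) = 72)
n² = 72² = 5184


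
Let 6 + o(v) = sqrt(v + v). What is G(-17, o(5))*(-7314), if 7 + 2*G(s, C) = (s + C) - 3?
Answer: 120681 - 3657*sqrt(10) ≈ 1.0912e+5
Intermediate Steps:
o(v) = -6 + sqrt(2)*sqrt(v) (o(v) = -6 + sqrt(v + v) = -6 + sqrt(2*v) = -6 + sqrt(2)*sqrt(v))
G(s, C) = -5 + C/2 + s/2 (G(s, C) = -7/2 + ((s + C) - 3)/2 = -7/2 + ((C + s) - 3)/2 = -7/2 + (-3 + C + s)/2 = -7/2 + (-3/2 + C/2 + s/2) = -5 + C/2 + s/2)
G(-17, o(5))*(-7314) = (-5 + (-6 + sqrt(2)*sqrt(5))/2 + (1/2)*(-17))*(-7314) = (-5 + (-6 + sqrt(10))/2 - 17/2)*(-7314) = (-5 + (-3 + sqrt(10)/2) - 17/2)*(-7314) = (-33/2 + sqrt(10)/2)*(-7314) = 120681 - 3657*sqrt(10)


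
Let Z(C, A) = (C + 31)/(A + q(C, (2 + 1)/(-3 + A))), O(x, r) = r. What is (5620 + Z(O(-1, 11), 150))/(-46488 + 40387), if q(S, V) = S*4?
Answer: -545161/591797 ≈ -0.92120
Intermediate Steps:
q(S, V) = 4*S
Z(C, A) = (31 + C)/(A + 4*C) (Z(C, A) = (C + 31)/(A + 4*C) = (31 + C)/(A + 4*C))
(5620 + Z(O(-1, 11), 150))/(-46488 + 40387) = (5620 + (31 + 11)/(150 + 4*11))/(-46488 + 40387) = (5620 + 42/(150 + 44))/(-6101) = (5620 + 42/194)*(-1/6101) = (5620 + (1/194)*42)*(-1/6101) = (5620 + 21/97)*(-1/6101) = (545161/97)*(-1/6101) = -545161/591797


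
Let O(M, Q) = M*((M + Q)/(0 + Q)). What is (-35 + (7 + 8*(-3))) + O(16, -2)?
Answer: -164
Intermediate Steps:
O(M, Q) = M*(M + Q)/Q (O(M, Q) = M*((M + Q)/Q) = M*(M + Q)/Q)
(-35 + (7 + 8*(-3))) + O(16, -2) = (-35 + (7 + 8*(-3))) + 16*(16 - 2)/(-2) = (-35 + (7 - 24)) + 16*(-1/2)*14 = (-35 - 17) - 112 = -52 - 112 = -164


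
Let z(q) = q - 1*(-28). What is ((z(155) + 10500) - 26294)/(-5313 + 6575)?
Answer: -15611/1262 ≈ -12.370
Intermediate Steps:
z(q) = 28 + q (z(q) = q + 28 = 28 + q)
((z(155) + 10500) - 26294)/(-5313 + 6575) = (((28 + 155) + 10500) - 26294)/(-5313 + 6575) = ((183 + 10500) - 26294)/1262 = (10683 - 26294)*(1/1262) = -15611*1/1262 = -15611/1262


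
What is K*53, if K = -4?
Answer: -212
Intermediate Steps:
K*53 = -4*53 = -212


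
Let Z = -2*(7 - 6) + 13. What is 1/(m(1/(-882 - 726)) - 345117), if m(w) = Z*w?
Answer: -1608/554948147 ≈ -2.8976e-6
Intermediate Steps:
Z = 11 (Z = -2*1 + 13 = -2 + 13 = 11)
m(w) = 11*w
1/(m(1/(-882 - 726)) - 345117) = 1/(11/(-882 - 726) - 345117) = 1/(11/(-1608) - 345117) = 1/(11*(-1/1608) - 345117) = 1/(-11/1608 - 345117) = 1/(-554948147/1608) = -1608/554948147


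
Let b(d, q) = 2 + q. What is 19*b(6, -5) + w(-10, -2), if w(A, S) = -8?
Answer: -65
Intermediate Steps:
19*b(6, -5) + w(-10, -2) = 19*(2 - 5) - 8 = 19*(-3) - 8 = -57 - 8 = -65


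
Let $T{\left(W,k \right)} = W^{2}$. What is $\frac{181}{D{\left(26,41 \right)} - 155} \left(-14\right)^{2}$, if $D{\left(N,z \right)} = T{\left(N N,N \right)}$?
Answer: $\frac{35476}{456821} \approx 0.077658$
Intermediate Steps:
$D{\left(N,z \right)} = N^{4}$ ($D{\left(N,z \right)} = \left(N N\right)^{2} = \left(N^{2}\right)^{2} = N^{4}$)
$\frac{181}{D{\left(26,41 \right)} - 155} \left(-14\right)^{2} = \frac{181}{26^{4} - 155} \left(-14\right)^{2} = \frac{181}{456976 - 155} \cdot 196 = \frac{181}{456821} \cdot 196 = \frac{35476}{456821}$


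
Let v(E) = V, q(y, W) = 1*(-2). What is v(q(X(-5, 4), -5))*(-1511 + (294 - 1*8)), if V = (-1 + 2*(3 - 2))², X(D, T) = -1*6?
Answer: -1225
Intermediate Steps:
X(D, T) = -6
q(y, W) = -2
V = 1 (V = (-1 + 2*1)² = (-1 + 2)² = 1² = 1)
v(E) = 1
v(q(X(-5, 4), -5))*(-1511 + (294 - 1*8)) = 1*(-1511 + (294 - 1*8)) = 1*(-1511 + (294 - 8)) = 1*(-1511 + 286) = 1*(-1225) = -1225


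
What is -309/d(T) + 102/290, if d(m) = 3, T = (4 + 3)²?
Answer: -14884/145 ≈ -102.65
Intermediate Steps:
T = 49 (T = 7² = 49)
-309/d(T) + 102/290 = -309/3 + 102/290 = -309*⅓ + 102*(1/290) = -103 + 51/145 = -14884/145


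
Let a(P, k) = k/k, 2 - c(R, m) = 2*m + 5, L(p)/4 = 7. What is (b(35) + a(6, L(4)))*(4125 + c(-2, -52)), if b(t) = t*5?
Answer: 743776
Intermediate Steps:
L(p) = 28 (L(p) = 4*7 = 28)
c(R, m) = -3 - 2*m (c(R, m) = 2 - (2*m + 5) = 2 - (5 + 2*m) = 2 + (-5 - 2*m) = -3 - 2*m)
b(t) = 5*t
a(P, k) = 1
(b(35) + a(6, L(4)))*(4125 + c(-2, -52)) = (5*35 + 1)*(4125 + (-3 - 2*(-52))) = (175 + 1)*(4125 + (-3 + 104)) = 176*(4125 + 101) = 176*4226 = 743776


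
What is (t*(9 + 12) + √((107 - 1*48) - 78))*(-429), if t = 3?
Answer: -27027 - 429*I*√19 ≈ -27027.0 - 1870.0*I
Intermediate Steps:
(t*(9 + 12) + √((107 - 1*48) - 78))*(-429) = (3*(9 + 12) + √((107 - 1*48) - 78))*(-429) = (3*21 + √((107 - 48) - 78))*(-429) = (63 + √(59 - 78))*(-429) = (63 + √(-19))*(-429) = (63 + I*√19)*(-429) = -27027 - 429*I*√19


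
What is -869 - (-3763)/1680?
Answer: -1456157/1680 ≈ -866.76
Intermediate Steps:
-869 - (-3763)/1680 = -869 - 1*(-3763/1680) = -869 + 3763/1680 = -1456157/1680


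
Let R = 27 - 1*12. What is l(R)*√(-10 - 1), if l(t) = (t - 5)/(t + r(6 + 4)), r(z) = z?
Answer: 2*I*√11/5 ≈ 1.3267*I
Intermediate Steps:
R = 15 (R = 27 - 12 = 15)
l(t) = (-5 + t)/(10 + t) (l(t) = (t - 5)/(t + (6 + 4)) = (-5 + t)/(t + 10) = (-5 + t)/(10 + t))
l(R)*√(-10 - 1) = ((-5 + 15)/(10 + 15))*√(-10 - 1) = (10/25)*√(-11) = ((1/25)*10)*(I*√11) = 2*(I*√11)/5 = 2*I*√11/5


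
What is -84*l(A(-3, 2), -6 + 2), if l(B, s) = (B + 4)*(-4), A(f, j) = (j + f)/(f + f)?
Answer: 1400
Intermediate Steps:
A(f, j) = (f + j)/(2*f) (A(f, j) = (f + j)/((2*f)) = (f + j)*(1/(2*f)) = (f + j)/(2*f))
l(B, s) = -16 - 4*B (l(B, s) = (4 + B)*(-4) = -16 - 4*B)
-84*l(A(-3, 2), -6 + 2) = -84*(-16 - 2*(-3 + 2)/(-3)) = -84*(-16 - 2*(-1)*(-1)/3) = -84*(-16 - 4*⅙) = -84*(-16 - ⅔) = -84*(-50/3) = 1400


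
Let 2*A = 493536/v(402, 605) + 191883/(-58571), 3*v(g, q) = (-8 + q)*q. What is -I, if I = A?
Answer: -5805143271/14103311090 ≈ -0.41162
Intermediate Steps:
v(g, q) = q*(-8 + q)/3 (v(g, q) = ((-8 + q)*q)/3 = (q*(-8 + q))/3 = q*(-8 + q)/3)
A = 5805143271/14103311090 (A = (493536/(((1/3)*605*(-8 + 605))) + 191883/(-58571))/2 = (493536/(((1/3)*605*597)) + 191883*(-1/58571))/2 = (493536/120395 - 191883/58571)/2 = (1/2)*(5805143271/7051655545) = 5805143271/14103311090 ≈ 0.41162)
I = 5805143271/14103311090 ≈ 0.41162
-I = -1*5805143271/14103311090 = -5805143271/14103311090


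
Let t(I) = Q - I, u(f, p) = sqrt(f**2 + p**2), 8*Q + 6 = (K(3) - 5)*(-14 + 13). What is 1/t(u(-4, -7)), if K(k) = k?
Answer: 2/259 - 4*sqrt(65)/259 ≈ -0.11679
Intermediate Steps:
Q = -1/2 (Q = -3/4 + ((3 - 5)*(-14 + 13))/8 = -3/4 + (-2*(-1))/8 = -3/4 + (1/8)*2 = -3/4 + 1/4 = -1/2 ≈ -0.50000)
t(I) = -1/2 - I
1/t(u(-4, -7)) = 1/(-1/2 - sqrt((-4)**2 + (-7)**2)) = 1/(-1/2 - sqrt(16 + 49)) = 1/(-1/2 - sqrt(65))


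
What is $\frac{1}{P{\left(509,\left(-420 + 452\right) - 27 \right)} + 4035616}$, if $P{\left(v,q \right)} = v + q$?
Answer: $\frac{1}{4036130} \approx 2.4776 \cdot 10^{-7}$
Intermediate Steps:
$P{\left(v,q \right)} = q + v$
$\frac{1}{P{\left(509,\left(-420 + 452\right) - 27 \right)} + 4035616} = \frac{1}{\left(\left(\left(-420 + 452\right) - 27\right) + 509\right) + 4035616} = \frac{1}{\left(\left(32 - 27\right) + 509\right) + 4035616} = \frac{1}{\left(5 + 509\right) + 4035616} = \frac{1}{514 + 4035616} = \frac{1}{4036130}$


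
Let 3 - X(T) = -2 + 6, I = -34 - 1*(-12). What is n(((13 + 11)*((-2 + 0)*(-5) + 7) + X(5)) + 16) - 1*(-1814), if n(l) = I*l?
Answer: -7492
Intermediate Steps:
I = -22 (I = -34 + 12 = -22)
X(T) = -1 (X(T) = 3 - (-2 + 6) = 3 - 1*4 = 3 - 4 = -1)
n(l) = -22*l
n(((13 + 11)*((-2 + 0)*(-5) + 7) + X(5)) + 16) - 1*(-1814) = -22*(((13 + 11)*((-2 + 0)*(-5) + 7) - 1) + 16) - 1*(-1814) = -22*((24*(-2*(-5) + 7) - 1) + 16) + 1814 = -22*((24*(10 + 7) - 1) + 16) + 1814 = -22*((24*17 - 1) + 16) + 1814 = -22*((408 - 1) + 16) + 1814 = -22*(407 + 16) + 1814 = -22*423 + 1814 = -9306 + 1814 = -7492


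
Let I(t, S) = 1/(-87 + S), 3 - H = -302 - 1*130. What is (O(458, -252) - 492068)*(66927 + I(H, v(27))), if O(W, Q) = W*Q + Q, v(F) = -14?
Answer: -4108068066736/101 ≈ -4.0674e+10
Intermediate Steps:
H = 435 (H = 3 - (-302 - 1*130) = 3 - (-302 - 130) = 3 - 1*(-432) = 3 + 432 = 435)
O(W, Q) = Q + Q*W (O(W, Q) = Q*W + Q = Q + Q*W)
(O(458, -252) - 492068)*(66927 + I(H, v(27))) = (-252*(1 + 458) - 492068)*(66927 + 1/(-87 - 14)) = (-252*459 - 492068)*(66927 + 1/(-101)) = (-115668 - 492068)*(66927 - 1/101) = -607736*6759626/101 = -4108068066736/101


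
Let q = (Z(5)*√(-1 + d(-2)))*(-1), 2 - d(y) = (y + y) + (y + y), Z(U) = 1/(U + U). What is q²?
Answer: 9/100 ≈ 0.090000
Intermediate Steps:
Z(U) = 1/(2*U)
d(y) = 2 - 4*y (d(y) = 2 - ((y + y) + (y + y)) = 2 - (2*y + 2*y) = 2 - 4*y)
q = -3/10 (q = (((½)/5)*√(-1 + (2 - 4*(-2))))*(-1) = (((½)*(⅕))*√(-1 + (2 + 8)))*(-1) = (√(-1 + 10)/10)*(-1) = (√9/10)*(-1) = ((⅒)*3)*(-1) = (3/10)*(-1) = -3/10 ≈ -0.30000)
q² = (-3/10)² = 9/100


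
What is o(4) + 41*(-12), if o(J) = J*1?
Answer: -488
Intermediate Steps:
o(J) = J
o(4) + 41*(-12) = 4 + 41*(-12) = 4 - 492 = -488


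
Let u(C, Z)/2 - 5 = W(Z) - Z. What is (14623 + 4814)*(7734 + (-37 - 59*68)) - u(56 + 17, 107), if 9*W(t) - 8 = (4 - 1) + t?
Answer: 644629705/9 ≈ 7.1625e+7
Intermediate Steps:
W(t) = 11/9 + t/9 (W(t) = 8/9 + ((4 - 1) + t)/9 = 8/9 + (3 + t)/9 = 8/9 + (1/3 + t/9) = 11/9 + t/9)
u(C, Z) = 112/9 - 16*Z/9 (u(C, Z) = 10 + 2*((11/9 + Z/9) - Z) = 10 + 2*(11/9 - 8*Z/9) = 10 + (22/9 - 16*Z/9) = 112/9 - 16*Z/9)
(14623 + 4814)*(7734 + (-37 - 59*68)) - u(56 + 17, 107) = (14623 + 4814)*(7734 + (-37 - 59*68)) - (112/9 - 16/9*107) = 19437*(7734 + (-37 - 4012)) - (112/9 - 1712/9) = 19437*(7734 - 4049) - 1*(-1600/9) = 19437*3685 + 1600/9 = 71625345 + 1600/9 = 644629705/9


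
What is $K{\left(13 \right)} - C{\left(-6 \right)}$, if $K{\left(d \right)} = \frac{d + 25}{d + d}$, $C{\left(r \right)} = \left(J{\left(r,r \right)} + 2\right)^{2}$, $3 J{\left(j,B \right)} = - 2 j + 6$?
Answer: $- \frac{813}{13} \approx -62.538$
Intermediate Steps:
$J{\left(j,B \right)} = 2 - \frac{2 j}{3}$ ($J{\left(j,B \right)} = \frac{- 2 j + 6}{3} = \frac{6 - 2 j}{3} = 2 - \frac{2 j}{3}$)
$C{\left(r \right)} = \left(4 - \frac{2 r}{3}\right)^{2}$ ($C{\left(r \right)} = \left(\left(2 - \frac{2 r}{3}\right) + 2\right)^{2} = \left(4 - \frac{2 r}{3}\right)^{2}$)
$K{\left(d \right)} = \frac{25 + d}{2 d}$
$K{\left(13 \right)} - C{\left(-6 \right)} = \frac{25 + 13}{2 \cdot 13} - \frac{4 \left(-6 - 6\right)^{2}}{9} = \frac{1}{2} \cdot \frac{1}{13} \cdot 38 - \frac{4 \left(-12\right)^{2}}{9} = \frac{19}{13} - \frac{4}{9} \cdot 144 = \frac{19}{13} - 64 = - \frac{813}{13}$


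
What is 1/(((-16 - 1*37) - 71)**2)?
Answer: 1/15376 ≈ 6.5036e-5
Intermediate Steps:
1/(((-16 - 1*37) - 71)**2) = 1/(((-16 - 37) - 71)**2) = 1/((-53 - 71)**2) = 1/((-124)**2) = 1/15376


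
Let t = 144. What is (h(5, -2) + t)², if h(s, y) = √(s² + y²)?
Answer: (144 + √29)² ≈ 22316.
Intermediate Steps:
(h(5, -2) + t)² = (√(5² + (-2)²) + 144)² = (√(25 + 4) + 144)² = (√29 + 144)² = (144 + √29)²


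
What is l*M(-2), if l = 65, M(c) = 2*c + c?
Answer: -390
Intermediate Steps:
M(c) = 3*c
l*M(-2) = 65*(3*(-2)) = 65*(-6) = -390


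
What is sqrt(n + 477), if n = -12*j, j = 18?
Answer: 3*sqrt(29) ≈ 16.155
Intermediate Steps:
n = -216 (n = -12*18 = -216)
sqrt(n + 477) = sqrt(-216 + 477) = sqrt(261) = 3*sqrt(29)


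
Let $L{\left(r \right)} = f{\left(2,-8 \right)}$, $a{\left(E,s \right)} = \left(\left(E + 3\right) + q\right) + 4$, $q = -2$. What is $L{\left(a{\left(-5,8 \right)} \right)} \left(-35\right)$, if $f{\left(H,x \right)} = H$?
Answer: $-70$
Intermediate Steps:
$a{\left(E,s \right)} = 5 + E$ ($a{\left(E,s \right)} = \left(\left(E + 3\right) - 2\right) + 4 = \left(\left(3 + E\right) - 2\right) + 4 = \left(1 + E\right) + 4 = 5 + E$)
$L{\left(r \right)} = 2$
$L{\left(a{\left(-5,8 \right)} \right)} \left(-35\right) = 2 \left(-35\right) = -70$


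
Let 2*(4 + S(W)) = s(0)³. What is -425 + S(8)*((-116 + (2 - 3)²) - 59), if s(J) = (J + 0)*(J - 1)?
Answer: 271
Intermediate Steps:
s(J) = J*(-1 + J)
S(W) = -4 (S(W) = -4 + (0*(-1 + 0))³/2 = -4 + (0*(-1))³/2 = -4 + (½)*0³ = -4 + (½)*0 = -4 + 0 = -4)
-425 + S(8)*((-116 + (2 - 3)²) - 59) = -425 - 4*((-116 + (2 - 3)²) - 59) = -425 - 4*((-116 + (-1)²) - 59) = -425 - 4*((-116 + 1) - 59) = -425 - 4*(-115 - 59) = -425 - 4*(-174) = -425 + 696 = 271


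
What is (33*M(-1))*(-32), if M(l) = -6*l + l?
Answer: -5280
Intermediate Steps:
M(l) = -5*l
(33*M(-1))*(-32) = (33*(-5*(-1)))*(-32) = (33*5)*(-32) = 165*(-32) = -5280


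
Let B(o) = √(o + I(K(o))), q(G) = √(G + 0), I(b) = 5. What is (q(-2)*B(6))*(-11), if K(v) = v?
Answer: -11*I*√22 ≈ -51.595*I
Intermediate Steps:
q(G) = √G
B(o) = √(5 + o) (B(o) = √(o + 5) = √(5 + o))
(q(-2)*B(6))*(-11) = (√(-2)*√(5 + 6))*(-11) = ((I*√2)*√11)*(-11) = (I*√22)*(-11) = -11*I*√22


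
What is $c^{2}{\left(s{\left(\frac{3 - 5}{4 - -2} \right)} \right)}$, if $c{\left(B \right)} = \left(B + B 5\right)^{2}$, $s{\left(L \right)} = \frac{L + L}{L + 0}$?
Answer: $20736$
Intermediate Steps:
$s{\left(L \right)} = 2$ ($s{\left(L \right)} = \frac{2 L}{L} = 2$)
$c{\left(B \right)} = 36 B^{2}$ ($c{\left(B \right)} = \left(B + 5 B\right)^{2} = \left(6 B\right)^{2} = 36 B^{2}$)
$c^{2}{\left(s{\left(\frac{3 - 5}{4 - -2} \right)} \right)} = \left(36 \cdot 2^{2}\right)^{2} = \left(36 \cdot 4\right)^{2} = 144^{2} = 20736$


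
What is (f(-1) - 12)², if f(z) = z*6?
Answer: 324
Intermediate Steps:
f(z) = 6*z
(f(-1) - 12)² = (6*(-1) - 12)² = (-6 - 12)² = (-18)² = 324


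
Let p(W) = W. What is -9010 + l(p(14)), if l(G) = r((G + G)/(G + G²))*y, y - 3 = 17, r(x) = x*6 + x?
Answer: -26974/3 ≈ -8991.3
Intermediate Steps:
r(x) = 7*x (r(x) = 6*x + x = 7*x)
y = 20 (y = 3 + 17 = 20)
l(G) = 280*G/(G + G²) (l(G) = (7*((G + G)/(G + G²)))*20 = (7*((2*G)/(G + G²)))*20 = (7*(2*G/(G + G²)))*20 = (14*G/(G + G²))*20 = 280*G/(G + G²))
-9010 + l(p(14)) = -9010 + 280/(1 + 14) = -9010 + 280/15 = -9010 + 280*(1/15) = -9010 + 56/3 = -26974/3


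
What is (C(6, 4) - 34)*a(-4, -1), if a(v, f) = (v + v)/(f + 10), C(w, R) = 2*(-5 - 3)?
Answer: 400/9 ≈ 44.444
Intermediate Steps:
C(w, R) = -16 (C(w, R) = 2*(-8) = -16)
a(v, f) = 2*v/(10 + f) (a(v, f) = (2*v)/(10 + f) = 2*v/(10 + f))
(C(6, 4) - 34)*a(-4, -1) = (-16 - 34)*(2*(-4)/(10 - 1)) = -100*(-4)/9 = -50*(-8/9) = 400/9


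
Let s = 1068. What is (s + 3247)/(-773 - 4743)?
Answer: -4315/5516 ≈ -0.78227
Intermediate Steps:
(s + 3247)/(-773 - 4743) = (1068 + 3247)/(-773 - 4743) = 4315/(-5516) = 4315*(-1/5516) = -4315/5516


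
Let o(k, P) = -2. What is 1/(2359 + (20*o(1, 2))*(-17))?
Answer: 1/3039 ≈ 0.00032906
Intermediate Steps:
1/(2359 + (20*o(1, 2))*(-17)) = 1/(2359 + (20*(-2))*(-17)) = 1/(2359 - 40*(-17)) = 1/(2359 + 680) = 1/3039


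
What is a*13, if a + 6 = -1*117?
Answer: -1599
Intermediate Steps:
a = -123 (a = -6 - 1*117 = -6 - 117 = -123)
a*13 = -123*13 = -1599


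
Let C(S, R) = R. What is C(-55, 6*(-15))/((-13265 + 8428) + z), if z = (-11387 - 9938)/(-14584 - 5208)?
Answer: 197920/10634731 ≈ 0.018611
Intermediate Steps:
z = 21325/19792 (z = -21325/(-19792) = -21325*(-1/19792) = 21325/19792 ≈ 1.0775)
C(-55, 6*(-15))/((-13265 + 8428) + z) = (6*(-15))/((-13265 + 8428) + 21325/19792) = -90/(-4837 + 21325/19792) = -90/(-95712579/19792) = -90*(-19792/95712579) = 197920/10634731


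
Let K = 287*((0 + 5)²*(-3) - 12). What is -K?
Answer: 24969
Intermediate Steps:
K = -24969 (K = 287*(5²*(-3) - 12) = 287*(25*(-3) - 12) = 287*(-75 - 12) = 287*(-87) = -24969)
-K = -1*(-24969) = 24969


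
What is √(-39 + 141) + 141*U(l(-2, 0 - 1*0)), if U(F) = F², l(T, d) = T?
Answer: 564 + √102 ≈ 574.10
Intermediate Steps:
√(-39 + 141) + 141*U(l(-2, 0 - 1*0)) = √(-39 + 141) + 141*(-2)² = √102 + 141*4 = √102 + 564 = 564 + √102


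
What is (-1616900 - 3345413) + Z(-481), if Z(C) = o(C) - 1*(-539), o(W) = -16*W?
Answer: -4954078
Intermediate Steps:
Z(C) = 539 - 16*C (Z(C) = -16*C - 1*(-539) = -16*C + 539 = 539 - 16*C)
(-1616900 - 3345413) + Z(-481) = (-1616900 - 3345413) + (539 - 16*(-481)) = -4962313 + (539 + 7696) = -4962313 + 8235 = -4954078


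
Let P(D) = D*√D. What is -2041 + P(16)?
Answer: -1977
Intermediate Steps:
P(D) = D^(3/2)
-2041 + P(16) = -2041 + 16^(3/2) = -2041 + 64 = -1977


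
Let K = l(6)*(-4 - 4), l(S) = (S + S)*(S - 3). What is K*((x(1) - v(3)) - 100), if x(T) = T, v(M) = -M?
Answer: 27648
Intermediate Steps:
l(S) = 2*S*(-3 + S) (l(S) = (2*S)*(-3 + S) = 2*S*(-3 + S))
K = -288 (K = (2*6*(-3 + 6))*(-4 - 4) = (2*6*3)*(-8) = 36*(-8) = -288)
K*((x(1) - v(3)) - 100) = -288*((1 - (-1)*3) - 100) = -288*((1 - 1*(-3)) - 100) = -288*((1 + 3) - 100) = -288*(4 - 100) = -288*(-96) = 27648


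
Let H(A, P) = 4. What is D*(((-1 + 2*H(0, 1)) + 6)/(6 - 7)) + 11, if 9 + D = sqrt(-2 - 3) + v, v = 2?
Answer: 102 - 13*I*sqrt(5) ≈ 102.0 - 29.069*I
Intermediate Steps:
D = -7 + I*sqrt(5) (D = -9 + (sqrt(-2 - 3) + 2) = -9 + (sqrt(-5) + 2) = -9 + (I*sqrt(5) + 2) = -9 + (2 + I*sqrt(5)) = -7 + I*sqrt(5) ≈ -7.0 + 2.2361*I)
D*(((-1 + 2*H(0, 1)) + 6)/(6 - 7)) + 11 = (-7 + I*sqrt(5))*(((-1 + 2*4) + 6)/(6 - 7)) + 11 = (-7 + I*sqrt(5))*(((-1 + 8) + 6)/(-1)) + 11 = (-7 + I*sqrt(5))*((7 + 6)*(-1)) + 11 = (-7 + I*sqrt(5))*(13*(-1)) + 11 = (-7 + I*sqrt(5))*(-13) + 11 = (91 - 13*I*sqrt(5)) + 11 = 102 - 13*I*sqrt(5)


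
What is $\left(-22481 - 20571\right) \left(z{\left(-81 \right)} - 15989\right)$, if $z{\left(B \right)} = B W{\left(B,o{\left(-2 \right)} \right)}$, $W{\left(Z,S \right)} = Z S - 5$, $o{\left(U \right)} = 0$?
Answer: $670922368$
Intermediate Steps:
$W{\left(Z,S \right)} = -5 + S Z$ ($W{\left(Z,S \right)} = S Z - 5 = -5 + S Z$)
$z{\left(B \right)} = - 5 B$ ($z{\left(B \right)} = B \left(-5 + 0 B\right) = B \left(-5 + 0\right) = B \left(-5\right) = - 5 B$)
$\left(-22481 - 20571\right) \left(z{\left(-81 \right)} - 15989\right) = \left(-22481 - 20571\right) \left(\left(-5\right) \left(-81\right) - 15989\right) = - 43052 \left(405 - 15989\right) = \left(-43052\right) \left(-15584\right) = 670922368$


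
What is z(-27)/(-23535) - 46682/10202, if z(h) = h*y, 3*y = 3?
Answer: -61021412/13339115 ≈ -4.5746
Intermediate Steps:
y = 1 (y = (1/3)*3 = 1)
z(h) = h (z(h) = h*1 = h)
z(-27)/(-23535) - 46682/10202 = -27/(-23535) - 46682/10202 = -27*(-1/23535) - 46682*1/10202 = 3/2615 - 23341/5101 = -61021412/13339115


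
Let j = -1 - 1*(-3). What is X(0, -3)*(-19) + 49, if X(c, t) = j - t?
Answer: -46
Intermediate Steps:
j = 2 (j = -1 + 3 = 2)
X(c, t) = 2 - t
X(0, -3)*(-19) + 49 = (2 - 1*(-3))*(-19) + 49 = (2 + 3)*(-19) + 49 = 5*(-19) + 49 = -95 + 49 = -46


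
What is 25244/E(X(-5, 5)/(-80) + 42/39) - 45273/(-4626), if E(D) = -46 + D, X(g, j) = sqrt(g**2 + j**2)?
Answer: -37168795986539/67316008458 + 34129888*sqrt(2)/43654999 ≈ -551.05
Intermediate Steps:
25244/E(X(-5, 5)/(-80) + 42/39) - 45273/(-4626) = 25244/(-46 + (sqrt((-5)**2 + 5**2)/(-80) + 42/39)) - 45273/(-4626) = 25244/(-46 + (sqrt(25 + 25)*(-1/80) + 42*(1/39))) - 45273*(-1/4626) = 25244/(-46 + (sqrt(50)*(-1/80) + 14/13)) + 15091/1542 = 25244/(-46 + ((5*sqrt(2))*(-1/80) + 14/13)) + 15091/1542 = 25244/(-46 + (-sqrt(2)/16 + 14/13)) + 15091/1542 = 25244/(-46 + (14/13 - sqrt(2)/16)) + 15091/1542 = 25244/(-584/13 - sqrt(2)/16) + 15091/1542 = 15091/1542 + 25244/(-584/13 - sqrt(2)/16)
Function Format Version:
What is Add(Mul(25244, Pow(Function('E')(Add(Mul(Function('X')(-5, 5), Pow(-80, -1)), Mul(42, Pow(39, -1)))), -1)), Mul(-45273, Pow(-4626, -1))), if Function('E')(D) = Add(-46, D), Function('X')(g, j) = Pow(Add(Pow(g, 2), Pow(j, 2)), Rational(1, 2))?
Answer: Add(Rational(-37168795986539, 67316008458), Mul(Rational(34129888, 43654999), Pow(2, Rational(1, 2)))) ≈ -551.05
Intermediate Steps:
Add(Mul(25244, Pow(Function('E')(Add(Mul(Function('X')(-5, 5), Pow(-80, -1)), Mul(42, Pow(39, -1)))), -1)), Mul(-45273, Pow(-4626, -1))) = Add(Mul(25244, Pow(Add(-46, Add(Mul(Pow(Add(Pow(-5, 2), Pow(5, 2)), Rational(1, 2)), Pow(-80, -1)), Mul(42, Pow(39, -1)))), -1)), Mul(-45273, Pow(-4626, -1))) = Add(Mul(25244, Pow(Add(-46, Add(Mul(Pow(Add(25, 25), Rational(1, 2)), Rational(-1, 80)), Mul(42, Rational(1, 39)))), -1)), Mul(-45273, Rational(-1, 4626))) = Add(Mul(25244, Pow(Add(-46, Add(Mul(Pow(50, Rational(1, 2)), Rational(-1, 80)), Rational(14, 13))), -1)), Rational(15091, 1542)) = Add(Mul(25244, Pow(Add(-46, Add(Mul(Mul(5, Pow(2, Rational(1, 2))), Rational(-1, 80)), Rational(14, 13))), -1)), Rational(15091, 1542)) = Add(Mul(25244, Pow(Add(-46, Add(Mul(Rational(-1, 16), Pow(2, Rational(1, 2))), Rational(14, 13))), -1)), Rational(15091, 1542)) = Add(Mul(25244, Pow(Add(-46, Add(Rational(14, 13), Mul(Rational(-1, 16), Pow(2, Rational(1, 2))))), -1)), Rational(15091, 1542)) = Add(Mul(25244, Pow(Add(Rational(-584, 13), Mul(Rational(-1, 16), Pow(2, Rational(1, 2)))), -1)), Rational(15091, 1542)) = Add(Rational(15091, 1542), Mul(25244, Pow(Add(Rational(-584, 13), Mul(Rational(-1, 16), Pow(2, Rational(1, 2)))), -1)))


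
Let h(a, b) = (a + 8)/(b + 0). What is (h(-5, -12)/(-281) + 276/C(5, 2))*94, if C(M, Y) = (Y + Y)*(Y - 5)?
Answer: -1214997/562 ≈ -2161.9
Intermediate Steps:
h(a, b) = (8 + a)/b
C(M, Y) = 2*Y*(-5 + Y) (C(M, Y) = (2*Y)*(-5 + Y) = 2*Y*(-5 + Y))
(h(-5, -12)/(-281) + 276/C(5, 2))*94 = (((8 - 5)/(-12))/(-281) + 276/((2*2*(-5 + 2))))*94 = (-1/12*3*(-1/281) + 276/((2*2*(-3))))*94 = (-¼*(-1/281) + 276/(-12))*94 = (1/1124 + 276*(-1/12))*94 = (1/1124 - 23)*94 = -25851/1124*94 = -1214997/562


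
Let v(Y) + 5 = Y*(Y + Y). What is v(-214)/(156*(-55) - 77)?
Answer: -91587/8657 ≈ -10.580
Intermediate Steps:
v(Y) = -5 + 2*Y² (v(Y) = -5 + Y*(Y + Y) = -5 + Y*(2*Y) = -5 + 2*Y²)
v(-214)/(156*(-55) - 77) = (-5 + 2*(-214)²)/(156*(-55) - 77) = (-5 + 2*45796)/(-8580 - 77) = (-5 + 91592)/(-8657) = 91587*(-1/8657) = -91587/8657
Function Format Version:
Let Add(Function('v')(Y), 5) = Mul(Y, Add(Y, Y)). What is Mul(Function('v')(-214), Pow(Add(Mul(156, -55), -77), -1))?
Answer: Rational(-91587, 8657) ≈ -10.580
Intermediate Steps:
Function('v')(Y) = Add(-5, Mul(2, Pow(Y, 2))) (Function('v')(Y) = Add(-5, Mul(Y, Add(Y, Y))) = Add(-5, Mul(Y, Mul(2, Y))) = Add(-5, Mul(2, Pow(Y, 2))))
Mul(Function('v')(-214), Pow(Add(Mul(156, -55), -77), -1)) = Mul(Add(-5, Mul(2, Pow(-214, 2))), Pow(Add(Mul(156, -55), -77), -1)) = Mul(Add(-5, Mul(2, 45796)), Pow(Add(-8580, -77), -1)) = Mul(Add(-5, 91592), Pow(-8657, -1)) = Mul(91587, Rational(-1, 8657)) = Rational(-91587, 8657)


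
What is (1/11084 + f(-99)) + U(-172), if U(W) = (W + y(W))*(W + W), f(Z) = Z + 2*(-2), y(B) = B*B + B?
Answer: -111490220691/11084 ≈ -1.0059e+7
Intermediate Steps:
y(B) = B + B² (y(B) = B² + B = B + B²)
f(Z) = -4 + Z (f(Z) = Z - 4 = -4 + Z)
U(W) = 2*W*(W + W*(1 + W)) (U(W) = (W + W*(1 + W))*(W + W) = (W + W*(1 + W))*(2*W) = 2*W*(W + W*(1 + W)))
(1/11084 + f(-99)) + U(-172) = (1/11084 + (-4 - 99)) + 2*(-172)²*(2 - 172) = (1/11084 - 103) + 2*29584*(-170) = -1141651/11084 - 10058560 = -111490220691/11084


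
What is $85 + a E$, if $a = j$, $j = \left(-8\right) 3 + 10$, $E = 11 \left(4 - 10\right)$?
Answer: $1009$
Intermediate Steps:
$E = -66$ ($E = 11 \left(-6\right) = -66$)
$j = -14$ ($j = -24 + 10 = -14$)
$a = -14$
$85 + a E = 85 - -924 = 85 + 924 = 1009$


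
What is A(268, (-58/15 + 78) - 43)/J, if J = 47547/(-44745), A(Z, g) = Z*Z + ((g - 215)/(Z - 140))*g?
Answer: -3083293253681/45645120 ≈ -67549.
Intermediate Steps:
A(Z, g) = Z**2 + g*(-215 + g)/(-140 + Z) (A(Z, g) = Z**2 + ((-215 + g)/(-140 + Z))*g = Z**2 + g*(-215 + g)/(-140 + Z))
J = -15849/14915 (J = 47547*(-1/44745) = -15849/14915 ≈ -1.0626)
A(268, (-58/15 + 78) - 43)/J = ((268**3 + ((-58/15 + 78) - 43)**2 - 215*((-58/15 + 78) - 43) - 140*268**2)/(-140 + 268))/(-15849/14915) = ((19248832 + ((-58*1/15 + 78) - 43)**2 - 215*((-58*1/15 + 78) - 43) - 140*71824)/128)*(-14915/15849) = ((19248832 + ((-58/15 + 78) - 43)**2 - 215*((-58/15 + 78) - 43) - 10055360)/128)*(-14915/15849) = ((19248832 + (1112/15 - 43)**2 - 215*(1112/15 - 43) - 10055360)/128)*(-14915/15849) = ((19248832 + (467/15)**2 - 215*467/15 - 10055360)/128)*(-14915/15849) = ((19248832 + 218089/225 - 20081/3 - 10055360)/128)*(-14915/15849) = ((1/128)*(2067243214/225))*(-14915/15849) = (1033621607/14400)*(-14915/15849) = -3083293253681/45645120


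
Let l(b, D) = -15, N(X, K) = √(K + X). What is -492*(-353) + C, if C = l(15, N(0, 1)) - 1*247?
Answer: 173414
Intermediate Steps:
C = -262 (C = -15 - 1*247 = -15 - 247 = -262)
-492*(-353) + C = -492*(-353) - 262 = 173676 - 262 = 173414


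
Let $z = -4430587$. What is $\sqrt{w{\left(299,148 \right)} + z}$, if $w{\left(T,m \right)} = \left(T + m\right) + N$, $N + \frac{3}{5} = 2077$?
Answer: $\frac{i \sqrt{110701590}}{5} \approx 2104.3 i$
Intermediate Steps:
$N = \frac{10382}{5}$ ($N = - \frac{3}{5} + 2077 = \frac{10382}{5} \approx 2076.4$)
$w{\left(T,m \right)} = \frac{10382}{5} + T + m$ ($w{\left(T,m \right)} = \left(T + m\right) + \frac{10382}{5} = \frac{10382}{5} + T + m$)
$\sqrt{w{\left(299,148 \right)} + z} = \sqrt{\left(\frac{10382}{5} + 299 + 148\right) - 4430587} = \sqrt{\frac{12617}{5} - 4430587} = \sqrt{- \frac{22140318}{5}} = \frac{i \sqrt{110701590}}{5}$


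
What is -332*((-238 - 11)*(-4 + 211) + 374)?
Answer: 16988108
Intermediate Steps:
-332*((-238 - 11)*(-4 + 211) + 374) = -332*(-249*207 + 374) = -332*(-51543 + 374) = -332*(-51169) = 16988108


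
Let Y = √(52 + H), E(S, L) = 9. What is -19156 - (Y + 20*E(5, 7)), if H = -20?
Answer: -19336 - 4*√2 ≈ -19342.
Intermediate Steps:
Y = 4*√2 (Y = √(52 - 20) = √32 = 4*√2 ≈ 5.6569)
-19156 - (Y + 20*E(5, 7)) = -19156 - (4*√2 + 20*9) = -19156 - (4*√2 + 180) = -19156 - (180 + 4*√2) = -19156 + (-180 - 4*√2) = -19336 - 4*√2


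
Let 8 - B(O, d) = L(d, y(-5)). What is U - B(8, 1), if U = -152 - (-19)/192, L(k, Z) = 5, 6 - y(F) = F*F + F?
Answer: -29741/192 ≈ -154.90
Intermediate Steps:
y(F) = 6 - F - F² (y(F) = 6 - (F*F + F) = 6 - (F² + F) = 6 - (F + F²) = 6 + (-F - F²) = 6 - F - F²)
B(O, d) = 3 (B(O, d) = 8 - 1*5 = 8 - 5 = 3)
U = -29165/192 (U = -152 - (-19)/192 = -152 - 1*(-19/192) = -152 + 19/192 = -29165/192 ≈ -151.90)
U - B(8, 1) = -29165/192 - 1*3 = -29165/192 - 3 = -29741/192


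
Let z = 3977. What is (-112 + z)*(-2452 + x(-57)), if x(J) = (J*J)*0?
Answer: -9476980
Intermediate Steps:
x(J) = 0 (x(J) = J²*0 = 0)
(-112 + z)*(-2452 + x(-57)) = (-112 + 3977)*(-2452 + 0) = 3865*(-2452) = -9476980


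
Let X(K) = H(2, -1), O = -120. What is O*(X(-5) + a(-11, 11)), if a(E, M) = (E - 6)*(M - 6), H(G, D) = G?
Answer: 9960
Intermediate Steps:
a(E, M) = (-6 + E)*(-6 + M)
X(K) = 2
O*(X(-5) + a(-11, 11)) = -120*(2 + (36 - 6*(-11) - 6*11 - 11*11)) = -120*(2 + (36 + 66 - 66 - 121)) = -120*(2 - 85) = -120*(-83) = 9960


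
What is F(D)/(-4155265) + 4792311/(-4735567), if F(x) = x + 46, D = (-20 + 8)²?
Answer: -3982844385029/3935507162051 ≈ -1.0120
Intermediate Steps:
D = 144 (D = (-12)² = 144)
F(x) = 46 + x
F(D)/(-4155265) + 4792311/(-4735567) = (46 + 144)/(-4155265) + 4792311/(-4735567) = 190*(-1/4155265) + 4792311*(-1/4735567) = -38/831053 - 4792311/4735567 = -3982844385029/3935507162051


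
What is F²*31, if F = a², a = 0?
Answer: 0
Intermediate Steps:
F = 0 (F = 0² = 0)
F²*31 = 0²*31 = 0*31 = 0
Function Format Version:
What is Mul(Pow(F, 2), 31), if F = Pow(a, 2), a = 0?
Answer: 0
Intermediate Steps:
F = 0 (F = Pow(0, 2) = 0)
Mul(Pow(F, 2), 31) = Mul(Pow(0, 2), 31) = Mul(0, 31) = 0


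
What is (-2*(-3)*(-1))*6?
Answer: -36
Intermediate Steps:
(-2*(-3)*(-1))*6 = (6*(-1))*6 = -6*6 = -36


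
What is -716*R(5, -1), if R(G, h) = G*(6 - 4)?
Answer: -7160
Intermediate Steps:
R(G, h) = 2*G (R(G, h) = G*2 = 2*G)
-716*R(5, -1) = -1432*5 = -716*10 = -7160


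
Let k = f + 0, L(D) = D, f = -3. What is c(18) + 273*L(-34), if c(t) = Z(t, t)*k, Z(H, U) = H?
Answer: -9336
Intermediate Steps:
k = -3 (k = -3 + 0 = -3)
c(t) = -3*t (c(t) = t*(-3) = -3*t)
c(18) + 273*L(-34) = -3*18 + 273*(-34) = -54 - 9282 = -9336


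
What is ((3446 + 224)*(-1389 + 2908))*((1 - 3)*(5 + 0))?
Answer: -55747300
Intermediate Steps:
((3446 + 224)*(-1389 + 2908))*((1 - 3)*(5 + 0)) = (3670*1519)*(-2*5) = 5574730*(-10) = -55747300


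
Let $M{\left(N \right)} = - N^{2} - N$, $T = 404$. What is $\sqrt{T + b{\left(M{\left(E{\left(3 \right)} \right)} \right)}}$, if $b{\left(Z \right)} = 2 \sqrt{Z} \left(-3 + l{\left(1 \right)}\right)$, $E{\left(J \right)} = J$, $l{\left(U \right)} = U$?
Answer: $2 \sqrt{101 - 2 i \sqrt{3}} \approx 20.103 - 0.34464 i$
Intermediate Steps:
$M{\left(N \right)} = - N - N^{2}$
$b{\left(Z \right)} = - 4 \sqrt{Z}$ ($b{\left(Z \right)} = 2 \sqrt{Z} \left(-3 + 1\right) = 2 \sqrt{Z} \left(-2\right) = - 4 \sqrt{Z}$)
$\sqrt{T + b{\left(M{\left(E{\left(3 \right)} \right)} \right)}} = \sqrt{404 - 4 \sqrt{\left(-1\right) 3 \left(1 + 3\right)}} = \sqrt{404 - 4 \sqrt{\left(-1\right) 3 \cdot 4}} = \sqrt{404 - 4 \sqrt{-12}} = \sqrt{404 - 4 \cdot 2 i \sqrt{3}} = \sqrt{404 - 8 i \sqrt{3}}$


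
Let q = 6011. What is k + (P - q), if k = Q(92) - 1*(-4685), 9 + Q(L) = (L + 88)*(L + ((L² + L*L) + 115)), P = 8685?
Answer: 3091650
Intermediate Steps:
Q(L) = -9 + (88 + L)*(115 + L + 2*L²) (Q(L) = -9 + (L + 88)*(L + ((L² + L*L) + 115)) = -9 + (88 + L)*(L + ((L² + L²) + 115)) = -9 + (88 + L)*(L + (2*L² + 115)) = -9 + (88 + L)*(L + (115 + 2*L²)) = -9 + (88 + L)*(115 + L + 2*L²))
k = 3088976 (k = (10111 + 2*92³ + 177*92² + 203*92) - 1*(-4685) = (10111 + 2*778688 + 177*8464 + 18676) + 4685 = (10111 + 1557376 + 1498128 + 18676) + 4685 = 3084291 + 4685 = 3088976)
k + (P - q) = 3088976 + (8685 - 1*6011) = 3088976 + (8685 - 6011) = 3088976 + 2674 = 3091650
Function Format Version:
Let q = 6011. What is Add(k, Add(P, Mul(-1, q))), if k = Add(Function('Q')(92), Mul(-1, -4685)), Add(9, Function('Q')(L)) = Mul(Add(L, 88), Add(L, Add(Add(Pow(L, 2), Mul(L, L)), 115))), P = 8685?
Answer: 3091650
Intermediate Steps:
Function('Q')(L) = Add(-9, Mul(Add(88, L), Add(115, L, Mul(2, Pow(L, 2))))) (Function('Q')(L) = Add(-9, Mul(Add(L, 88), Add(L, Add(Add(Pow(L, 2), Mul(L, L)), 115)))) = Add(-9, Mul(Add(88, L), Add(L, Add(Add(Pow(L, 2), Pow(L, 2)), 115)))) = Add(-9, Mul(Add(88, L), Add(L, Add(Mul(2, Pow(L, 2)), 115)))) = Add(-9, Mul(Add(88, L), Add(L, Add(115, Mul(2, Pow(L, 2)))))) = Add(-9, Mul(Add(88, L), Add(115, L, Mul(2, Pow(L, 2))))))
k = 3088976 (k = Add(Add(10111, Mul(2, Pow(92, 3)), Mul(177, Pow(92, 2)), Mul(203, 92)), Mul(-1, -4685)) = Add(Add(10111, Mul(2, 778688), Mul(177, 8464), 18676), 4685) = Add(Add(10111, 1557376, 1498128, 18676), 4685) = Add(3084291, 4685) = 3088976)
Add(k, Add(P, Mul(-1, q))) = Add(3088976, Add(8685, Mul(-1, 6011))) = Add(3088976, Add(8685, -6011)) = Add(3088976, 2674) = 3091650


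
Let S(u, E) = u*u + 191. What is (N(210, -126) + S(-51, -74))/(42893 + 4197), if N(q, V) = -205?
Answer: 2587/47090 ≈ 0.054937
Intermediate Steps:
S(u, E) = 191 + u**2 (S(u, E) = u**2 + 191 = 191 + u**2)
(N(210, -126) + S(-51, -74))/(42893 + 4197) = (-205 + (191 + (-51)**2))/(42893 + 4197) = (-205 + (191 + 2601))/47090 = (-205 + 2792)*(1/47090) = 2587*(1/47090) = 2587/47090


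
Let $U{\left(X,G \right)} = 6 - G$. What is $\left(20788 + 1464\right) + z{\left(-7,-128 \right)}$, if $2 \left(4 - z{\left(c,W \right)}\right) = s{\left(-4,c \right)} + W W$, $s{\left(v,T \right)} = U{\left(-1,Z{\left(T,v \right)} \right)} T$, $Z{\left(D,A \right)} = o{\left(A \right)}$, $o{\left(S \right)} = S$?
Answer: $14099$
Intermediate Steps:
$Z{\left(D,A \right)} = A$
$s{\left(v,T \right)} = T \left(6 - v\right)$ ($s{\left(v,T \right)} = \left(6 - v\right) T = T \left(6 - v\right)$)
$z{\left(c,W \right)} = 4 - 5 c - \frac{W^{2}}{2}$ ($z{\left(c,W \right)} = 4 - \frac{c \left(6 - -4\right) + W W}{2} = 4 - \frac{c \left(6 + 4\right) + W^{2}}{2} = 4 - \frac{c 10 + W^{2}}{2} = 4 - \frac{10 c + W^{2}}{2} = 4 - \frac{W^{2} + 10 c}{2} = 4 - \left(\frac{W^{2}}{2} + 5 c\right) = 4 - 5 c - \frac{W^{2}}{2}$)
$\left(20788 + 1464\right) + z{\left(-7,-128 \right)} = \left(20788 + 1464\right) - \left(-39 + 8192\right) = 22252 + \left(4 + 35 - 8192\right) = 22252 - 8153 = 14099$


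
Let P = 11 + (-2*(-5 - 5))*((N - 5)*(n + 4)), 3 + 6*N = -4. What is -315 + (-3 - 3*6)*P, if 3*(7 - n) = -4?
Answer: 94192/3 ≈ 31397.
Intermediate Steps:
n = 25/3 (n = 7 - ⅓*(-4) = 7 + 4/3 = 25/3 ≈ 8.3333)
N = -7/6 (N = -½ + (⅙)*(-4) = -½ - ⅔ = -7/6 ≈ -1.1667)
P = -13591/9 (P = 11 + (-2*(-5 - 5))*((-7/6 - 5)*(25/3 + 4)) = 11 + (-2*(-10))*(-37/6*37/3) = 11 + 20*(-1369/18) = 11 - 13690/9 = -13591/9 ≈ -1510.1)
-315 + (-3 - 3*6)*P = -315 + (-3 - 3*6)*(-13591/9) = -315 + (-3 - 18)*(-13591/9) = -315 - 21*(-13591/9) = -315 + 95137/3 = 94192/3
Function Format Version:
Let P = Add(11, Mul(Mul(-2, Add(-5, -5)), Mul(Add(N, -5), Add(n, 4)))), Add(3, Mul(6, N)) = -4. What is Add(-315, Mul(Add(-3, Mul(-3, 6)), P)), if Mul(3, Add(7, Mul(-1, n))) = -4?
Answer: Rational(94192, 3) ≈ 31397.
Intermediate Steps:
n = Rational(25, 3) (n = Add(7, Mul(Rational(-1, 3), -4)) = Add(7, Rational(4, 3)) = Rational(25, 3) ≈ 8.3333)
N = Rational(-7, 6) (N = Add(Rational(-1, 2), Mul(Rational(1, 6), -4)) = Add(Rational(-1, 2), Rational(-2, 3)) = Rational(-7, 6) ≈ -1.1667)
P = Rational(-13591, 9) (P = Add(11, Mul(Mul(-2, Add(-5, -5)), Mul(Add(Rational(-7, 6), -5), Add(Rational(25, 3), 4)))) = Add(11, Mul(Mul(-2, -10), Mul(Rational(-37, 6), Rational(37, 3)))) = Add(11, Mul(20, Rational(-1369, 18))) = Add(11, Rational(-13690, 9)) = Rational(-13591, 9) ≈ -1510.1)
Add(-315, Mul(Add(-3, Mul(-3, 6)), P)) = Add(-315, Mul(Add(-3, Mul(-3, 6)), Rational(-13591, 9))) = Add(-315, Mul(Add(-3, -18), Rational(-13591, 9))) = Add(-315, Mul(-21, Rational(-13591, 9))) = Add(-315, Rational(95137, 3)) = Rational(94192, 3)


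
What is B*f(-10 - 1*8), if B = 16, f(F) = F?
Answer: -288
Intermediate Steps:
B*f(-10 - 1*8) = 16*(-10 - 1*8) = 16*(-10 - 8) = 16*(-18) = -288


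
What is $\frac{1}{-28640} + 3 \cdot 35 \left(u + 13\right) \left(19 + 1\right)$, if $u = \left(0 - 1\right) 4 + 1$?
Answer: $\frac{601439999}{28640} \approx 21000.0$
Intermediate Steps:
$u = -3$ ($u = \left(0 - 1\right) 4 + 1 = \left(-1\right) 4 + 1 = -4 + 1 = -3$)
$\frac{1}{-28640} + 3 \cdot 35 \left(u + 13\right) \left(19 + 1\right) = \frac{1}{-28640} + 3 \cdot 35 \left(-3 + 13\right) \left(19 + 1\right) = - \frac{1}{28640} + 105 \cdot 10 \cdot 20 = - \frac{1}{28640} + 105 \cdot 200 = - \frac{1}{28640} + 21000 = \frac{601439999}{28640}$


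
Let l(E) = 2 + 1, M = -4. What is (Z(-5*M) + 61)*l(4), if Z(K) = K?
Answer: 243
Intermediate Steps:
l(E) = 3
(Z(-5*M) + 61)*l(4) = (-5*(-4) + 61)*3 = (20 + 61)*3 = 81*3 = 243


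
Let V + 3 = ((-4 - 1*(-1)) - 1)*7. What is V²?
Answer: 961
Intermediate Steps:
V = -31 (V = -3 + ((-4 - 1*(-1)) - 1)*7 = -3 + ((-4 + 1) - 1)*7 = -3 + (-3 - 1)*7 = -3 - 4*7 = -3 - 28 = -31)
V² = (-31)² = 961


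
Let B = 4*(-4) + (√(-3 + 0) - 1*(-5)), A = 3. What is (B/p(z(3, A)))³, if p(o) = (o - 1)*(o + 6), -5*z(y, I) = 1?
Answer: 2406250/658503 - 78125*I*√3/73167 ≈ 3.6541 - 1.8494*I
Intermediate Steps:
z(y, I) = -⅕ (z(y, I) = -⅕*1 = -⅕)
p(o) = (-1 + o)*(6 + o)
B = -11 + I*√3 (B = -16 + (√(-3) + 5) = -16 + (I*√3 + 5) = -16 + (5 + I*√3) = -11 + I*√3 ≈ -11.0 + 1.732*I)
(B/p(z(3, A)))³ = ((-11 + I*√3)/(-6 + (-⅕)² + 5*(-⅕)))³ = ((-11 + I*√3)/(-6 + 1/25 - 1))³ = ((-11 + I*√3)/(-174/25))³ = ((-11 + I*√3)*(-25/174))³ = (275/174 - 25*I*√3/174)³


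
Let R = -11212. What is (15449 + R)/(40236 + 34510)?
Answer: 223/3934 ≈ 0.056685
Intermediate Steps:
(15449 + R)/(40236 + 34510) = (15449 - 11212)/(40236 + 34510) = 4237/74746 = 4237*(1/74746) = 223/3934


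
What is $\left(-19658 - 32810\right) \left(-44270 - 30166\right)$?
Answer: $3905508048$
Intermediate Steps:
$\left(-19658 - 32810\right) \left(-44270 - 30166\right) = \left(-52468\right) \left(-74436\right) = 3905508048$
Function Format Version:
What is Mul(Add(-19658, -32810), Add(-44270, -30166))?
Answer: 3905508048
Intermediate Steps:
Mul(Add(-19658, -32810), Add(-44270, -30166)) = Mul(-52468, -74436) = 3905508048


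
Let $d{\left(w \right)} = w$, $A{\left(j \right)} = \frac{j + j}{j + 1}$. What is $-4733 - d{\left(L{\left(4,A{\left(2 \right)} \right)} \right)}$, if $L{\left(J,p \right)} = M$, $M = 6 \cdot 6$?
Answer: $-4769$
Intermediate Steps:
$M = 36$
$A{\left(j \right)} = \frac{2 j}{1 + j}$
$L{\left(J,p \right)} = 36$
$-4733 - d{\left(L{\left(4,A{\left(2 \right)} \right)} \right)} = -4733 - 36 = -4769$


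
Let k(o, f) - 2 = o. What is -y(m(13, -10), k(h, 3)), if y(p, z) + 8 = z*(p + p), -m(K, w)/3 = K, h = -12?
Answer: -772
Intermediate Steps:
m(K, w) = -3*K
k(o, f) = 2 + o
y(p, z) = -8 + 2*p*z (y(p, z) = -8 + z*(p + p) = -8 + z*(2*p) = -8 + 2*p*z)
-y(m(13, -10), k(h, 3)) = -(-8 + 2*(-3*13)*(2 - 12)) = -(-8 + 2*(-39)*(-10)) = -(-8 + 780) = -1*772 = -772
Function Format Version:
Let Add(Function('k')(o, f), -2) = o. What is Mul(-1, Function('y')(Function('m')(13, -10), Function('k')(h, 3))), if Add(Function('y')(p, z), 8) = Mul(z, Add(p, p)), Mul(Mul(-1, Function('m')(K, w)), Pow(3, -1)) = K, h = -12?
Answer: -772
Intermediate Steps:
Function('m')(K, w) = Mul(-3, K)
Function('k')(o, f) = Add(2, o)
Function('y')(p, z) = Add(-8, Mul(2, p, z)) (Function('y')(p, z) = Add(-8, Mul(z, Add(p, p))) = Add(-8, Mul(z, Mul(2, p))) = Add(-8, Mul(2, p, z)))
Mul(-1, Function('y')(Function('m')(13, -10), Function('k')(h, 3))) = Mul(-1, Add(-8, Mul(2, Mul(-3, 13), Add(2, -12)))) = Mul(-1, Add(-8, Mul(2, -39, -10))) = Mul(-1, Add(-8, 780)) = Mul(-1, 772) = -772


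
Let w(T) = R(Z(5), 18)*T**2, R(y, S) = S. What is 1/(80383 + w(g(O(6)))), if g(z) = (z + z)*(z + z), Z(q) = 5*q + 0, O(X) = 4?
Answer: 1/154111 ≈ 6.4888e-6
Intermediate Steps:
Z(q) = 5*q
g(z) = 4*z**2 (g(z) = (2*z)*(2*z) = 4*z**2)
w(T) = 18*T**2
1/(80383 + w(g(O(6)))) = 1/(80383 + 18*(4*4**2)**2) = 1/(80383 + 18*(4*16)**2) = 1/(80383 + 18*64**2) = 1/(80383 + 18*4096) = 1/(80383 + 73728) = 1/154111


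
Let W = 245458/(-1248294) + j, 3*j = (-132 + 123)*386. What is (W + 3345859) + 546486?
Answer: 2428672569760/624147 ≈ 3.8912e+6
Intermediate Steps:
j = -1158 (j = ((-132 + 123)*386)/3 = (-9*386)/3 = (1/3)*(-3474) = -1158)
W = -722884955/624147 (W = 245458/(-1248294) - 1158 = 245458*(-1/1248294) - 1158 = -122729/624147 - 1158 = -722884955/624147 ≈ -1158.2)
(W + 3345859) + 546486 = (-722884955/624147 + 3345859) + 546486 = 2087584972318/624147 + 546486 = 2428672569760/624147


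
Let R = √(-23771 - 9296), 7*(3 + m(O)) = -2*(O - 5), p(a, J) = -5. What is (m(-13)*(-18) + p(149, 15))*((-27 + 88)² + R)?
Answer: -1134905/7 - 305*I*√33067/7 ≈ -1.6213e+5 - 7923.2*I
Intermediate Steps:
m(O) = -11/7 - 2*O/7 (m(O) = -3 + (-2*(O - 5))/7 = -3 + (-2*(-5 + O))/7 = -3 + (10 - 2*O)/7 = -3 + (10/7 - 2*O/7) = -11/7 - 2*O/7)
R = I*√33067 (R = √(-33067) = I*√33067 ≈ 181.84*I)
(m(-13)*(-18) + p(149, 15))*((-27 + 88)² + R) = ((-11/7 - 2/7*(-13))*(-18) - 5)*((-27 + 88)² + I*√33067) = ((-11/7 + 26/7)*(-18) - 5)*(61² + I*√33067) = ((15/7)*(-18) - 5)*(3721 + I*√33067) = (-270/7 - 5)*(3721 + I*√33067) = -305*(3721 + I*√33067)/7 = -1134905/7 - 305*I*√33067/7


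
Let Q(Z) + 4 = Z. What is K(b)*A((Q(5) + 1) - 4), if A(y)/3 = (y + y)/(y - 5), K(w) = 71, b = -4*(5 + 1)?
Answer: 852/7 ≈ 121.71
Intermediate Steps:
Q(Z) = -4 + Z
b = -24 (b = -4*6 = -24)
A(y) = 6*y/(-5 + y) (A(y) = 3*((y + y)/(y - 5)) = 3*((2*y)/(-5 + y)) = 3*(2*y/(-5 + y)) = 6*y/(-5 + y))
K(b)*A((Q(5) + 1) - 4) = 71*(6*(((-4 + 5) + 1) - 4)/(-5 + (((-4 + 5) + 1) - 4))) = 71*(6*((1 + 1) - 4)/(-5 + ((1 + 1) - 4))) = 71*(6*(2 - 4)/(-5 + (2 - 4))) = 71*(6*(-2)/(-5 - 2)) = 71*(6*(-2)/(-7)) = 71*(6*(-2)*(-⅐)) = 71*(12/7) = 852/7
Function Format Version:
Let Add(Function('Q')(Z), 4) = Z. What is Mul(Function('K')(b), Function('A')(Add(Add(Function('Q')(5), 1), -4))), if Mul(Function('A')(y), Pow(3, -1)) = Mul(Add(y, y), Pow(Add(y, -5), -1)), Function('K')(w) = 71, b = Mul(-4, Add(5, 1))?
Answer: Rational(852, 7) ≈ 121.71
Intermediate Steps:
Function('Q')(Z) = Add(-4, Z)
b = -24 (b = Mul(-4, 6) = -24)
Function('A')(y) = Mul(6, y, Pow(Add(-5, y), -1)) (Function('A')(y) = Mul(3, Mul(Add(y, y), Pow(Add(y, -5), -1))) = Mul(3, Mul(Mul(2, y), Pow(Add(-5, y), -1))) = Mul(3, Mul(2, y, Pow(Add(-5, y), -1))) = Mul(6, y, Pow(Add(-5, y), -1)))
Mul(Function('K')(b), Function('A')(Add(Add(Function('Q')(5), 1), -4))) = Mul(71, Mul(6, Add(Add(Add(-4, 5), 1), -4), Pow(Add(-5, Add(Add(Add(-4, 5), 1), -4)), -1))) = Mul(71, Mul(6, Add(Add(1, 1), -4), Pow(Add(-5, Add(Add(1, 1), -4)), -1))) = Mul(71, Mul(6, Add(2, -4), Pow(Add(-5, Add(2, -4)), -1))) = Mul(71, Mul(6, -2, Pow(Add(-5, -2), -1))) = Mul(71, Mul(6, -2, Pow(-7, -1))) = Mul(71, Mul(6, -2, Rational(-1, 7))) = Mul(71, Rational(12, 7)) = Rational(852, 7)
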